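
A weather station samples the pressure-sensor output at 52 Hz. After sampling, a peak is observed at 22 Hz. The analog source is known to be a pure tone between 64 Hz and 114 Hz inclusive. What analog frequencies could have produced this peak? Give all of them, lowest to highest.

Frequencies that alias to 22 Hz are k·fs ± 22 Hz for integer k ≥ 0.
k=0: 22 Hz.
k=1: 30 Hz, 74 Hz.
k=2: 82 Hz, 126 Hz.
k=3: 134 Hz, 178 Hz.
Within [64 Hz, 114 Hz]: 74 Hz, 82 Hz.

74 Hz, 82 Hz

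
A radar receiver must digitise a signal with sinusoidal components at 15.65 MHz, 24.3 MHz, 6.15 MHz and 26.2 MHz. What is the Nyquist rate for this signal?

52.4 MHz

Highest-frequency component: 26.2 MHz.
Nyquist rate = 2 × 26.2 MHz = 52.4 MHz.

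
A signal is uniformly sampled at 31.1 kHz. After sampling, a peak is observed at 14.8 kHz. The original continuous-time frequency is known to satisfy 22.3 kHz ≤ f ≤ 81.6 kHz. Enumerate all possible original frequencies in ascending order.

Frequencies that alias to 14.8 kHz are k·fs ± 14.8 kHz for integer k ≥ 0.
k=0: 14.8 kHz.
k=1: 16.3 kHz, 45.9 kHz.
k=2: 47.4 kHz, 77 kHz.
k=3: 78.5 kHz, 108.1 kHz.
k=4: 109.6 kHz, 139.2 kHz.
Within [22.3 kHz, 81.6 kHz]: 45.9 kHz, 47.4 kHz, 77 kHz, 78.5 kHz.

45.9 kHz, 47.4 kHz, 77 kHz, 78.5 kHz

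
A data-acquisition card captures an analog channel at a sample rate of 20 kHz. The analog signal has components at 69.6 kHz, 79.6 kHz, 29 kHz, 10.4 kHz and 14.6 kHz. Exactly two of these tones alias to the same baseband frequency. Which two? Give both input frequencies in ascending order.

10.4 kHz, 69.6 kHz

fs/2 = 10 kHz.
69.6 kHz mod fs = 9.6 kHz.
9.6 kHz ≤ fs/2 = 10 kHz, appears at 9.6 kHz.
79.6 kHz mod fs = 19.6 kHz.
19.6 kHz > fs/2 = 10 kHz, folds to fs − 19.6 kHz = 0.4 kHz.
29 kHz mod fs = 9 kHz.
9 kHz ≤ fs/2 = 10 kHz, appears at 9 kHz.
10.4 kHz > fs/2 = 10 kHz, folds to fs − 10.4 kHz = 9.6 kHz.
14.6 kHz > fs/2 = 10 kHz, folds to fs − 14.6 kHz = 5.4 kHz.
10.4 kHz and 69.6 kHz both map to 9.6 kHz.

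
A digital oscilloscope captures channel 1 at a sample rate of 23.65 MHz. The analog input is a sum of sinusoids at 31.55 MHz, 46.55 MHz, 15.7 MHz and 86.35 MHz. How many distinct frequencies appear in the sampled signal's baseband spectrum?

fs/2 = 11.825 MHz.
31.55 MHz mod fs = 7.9 MHz.
7.9 MHz ≤ fs/2 = 11.825 MHz, appears at 7.9 MHz.
46.55 MHz mod fs = 22.9 MHz.
22.9 MHz > fs/2 = 11.825 MHz, folds to fs − 22.9 MHz = 0.75 MHz.
15.7 MHz > fs/2 = 11.825 MHz, folds to fs − 15.7 MHz = 7.95 MHz.
86.35 MHz mod fs = 15.4 MHz.
15.4 MHz > fs/2 = 11.825 MHz, folds to fs − 15.4 MHz = 8.25 MHz.
Distinct values: {0.75 MHz, 7.9 MHz, 7.95 MHz, 8.25 MHz} → 4.

4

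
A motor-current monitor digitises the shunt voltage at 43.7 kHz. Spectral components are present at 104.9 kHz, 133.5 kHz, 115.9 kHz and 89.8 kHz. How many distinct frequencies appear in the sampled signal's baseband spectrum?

3

fs/2 = 21.85 kHz.
104.9 kHz mod fs = 17.5 kHz.
17.5 kHz ≤ fs/2 = 21.85 kHz, appears at 17.5 kHz.
133.5 kHz mod fs = 2.4 kHz.
2.4 kHz ≤ fs/2 = 21.85 kHz, appears at 2.4 kHz.
115.9 kHz mod fs = 28.5 kHz.
28.5 kHz > fs/2 = 21.85 kHz, folds to fs − 28.5 kHz = 15.2 kHz.
89.8 kHz mod fs = 2.4 kHz.
2.4 kHz ≤ fs/2 = 21.85 kHz, appears at 2.4 kHz.
Distinct values: {2.4 kHz, 15.2 kHz, 17.5 kHz} → 3.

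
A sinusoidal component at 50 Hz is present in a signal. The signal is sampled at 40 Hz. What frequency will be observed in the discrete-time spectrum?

10 Hz

50 Hz mod fs = 10 Hz.
10 Hz ≤ fs/2 = 20 Hz, appears at 10 Hz.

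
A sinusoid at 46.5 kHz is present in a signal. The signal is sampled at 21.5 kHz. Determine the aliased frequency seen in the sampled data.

3.5 kHz

46.5 kHz mod fs = 3.5 kHz.
3.5 kHz ≤ fs/2 = 10.75 kHz, appears at 3.5 kHz.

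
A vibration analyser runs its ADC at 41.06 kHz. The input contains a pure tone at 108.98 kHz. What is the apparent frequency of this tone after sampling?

14.2 kHz

108.98 kHz mod fs = 26.86 kHz.
26.86 kHz > fs/2 = 20.53 kHz, folds to fs − 26.86 kHz = 14.2 kHz.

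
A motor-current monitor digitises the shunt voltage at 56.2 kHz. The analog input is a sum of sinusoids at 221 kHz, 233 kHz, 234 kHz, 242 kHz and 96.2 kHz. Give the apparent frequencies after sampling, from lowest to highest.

3.8 kHz, 8.2 kHz, 9.2 kHz, 16.2 kHz, 17.2 kHz

fs/2 = 28.1 kHz.
221 kHz mod fs = 52.4 kHz.
52.4 kHz > fs/2 = 28.1 kHz, folds to fs − 52.4 kHz = 3.8 kHz.
233 kHz mod fs = 8.2 kHz.
8.2 kHz ≤ fs/2 = 28.1 kHz, appears at 8.2 kHz.
234 kHz mod fs = 9.2 kHz.
9.2 kHz ≤ fs/2 = 28.1 kHz, appears at 9.2 kHz.
242 kHz mod fs = 17.2 kHz.
17.2 kHz ≤ fs/2 = 28.1 kHz, appears at 17.2 kHz.
96.2 kHz mod fs = 40 kHz.
40 kHz > fs/2 = 28.1 kHz, folds to fs − 40 kHz = 16.2 kHz.
Distinct values: {3.8 kHz, 8.2 kHz, 9.2 kHz, 16.2 kHz, 17.2 kHz}.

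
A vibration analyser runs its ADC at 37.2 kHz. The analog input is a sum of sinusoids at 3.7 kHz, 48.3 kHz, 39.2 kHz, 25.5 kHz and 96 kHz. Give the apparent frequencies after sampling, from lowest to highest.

fs/2 = 18.6 kHz.
3.7 kHz ≤ fs/2 = 18.6 kHz, passes unchanged.
48.3 kHz mod fs = 11.1 kHz.
11.1 kHz ≤ fs/2 = 18.6 kHz, appears at 11.1 kHz.
39.2 kHz mod fs = 2 kHz.
2 kHz ≤ fs/2 = 18.6 kHz, appears at 2 kHz.
25.5 kHz > fs/2 = 18.6 kHz, folds to fs − 25.5 kHz = 11.7 kHz.
96 kHz mod fs = 21.6 kHz.
21.6 kHz > fs/2 = 18.6 kHz, folds to fs − 21.6 kHz = 15.6 kHz.
Distinct values: {2 kHz, 3.7 kHz, 11.1 kHz, 11.7 kHz, 15.6 kHz}.

2 kHz, 3.7 kHz, 11.1 kHz, 11.7 kHz, 15.6 kHz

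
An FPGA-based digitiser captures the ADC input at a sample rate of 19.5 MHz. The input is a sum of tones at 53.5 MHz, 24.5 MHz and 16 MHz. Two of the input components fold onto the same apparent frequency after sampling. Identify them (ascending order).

fs/2 = 9.75 MHz.
53.5 MHz mod fs = 14.5 MHz.
14.5 MHz > fs/2 = 9.75 MHz, folds to fs − 14.5 MHz = 5 MHz.
24.5 MHz mod fs = 5 MHz.
5 MHz ≤ fs/2 = 9.75 MHz, appears at 5 MHz.
16 MHz > fs/2 = 9.75 MHz, folds to fs − 16 MHz = 3.5 MHz.
24.5 MHz and 53.5 MHz both map to 5 MHz.

24.5 MHz, 53.5 MHz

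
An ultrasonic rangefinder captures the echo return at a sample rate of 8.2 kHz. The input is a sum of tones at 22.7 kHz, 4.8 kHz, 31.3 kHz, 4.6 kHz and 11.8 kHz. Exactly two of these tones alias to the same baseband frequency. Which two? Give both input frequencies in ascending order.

fs/2 = 4.1 kHz.
22.7 kHz mod fs = 6.3 kHz.
6.3 kHz > fs/2 = 4.1 kHz, folds to fs − 6.3 kHz = 1.9 kHz.
4.8 kHz > fs/2 = 4.1 kHz, folds to fs − 4.8 kHz = 3.4 kHz.
31.3 kHz mod fs = 6.7 kHz.
6.7 kHz > fs/2 = 4.1 kHz, folds to fs − 6.7 kHz = 1.5 kHz.
4.6 kHz > fs/2 = 4.1 kHz, folds to fs − 4.6 kHz = 3.6 kHz.
11.8 kHz mod fs = 3.6 kHz.
3.6 kHz ≤ fs/2 = 4.1 kHz, appears at 3.6 kHz.
4.6 kHz and 11.8 kHz both map to 3.6 kHz.

4.6 kHz, 11.8 kHz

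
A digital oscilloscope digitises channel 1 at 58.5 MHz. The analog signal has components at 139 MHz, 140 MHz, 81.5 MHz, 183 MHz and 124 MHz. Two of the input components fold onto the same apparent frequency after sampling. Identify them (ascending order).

fs/2 = 29.25 MHz.
139 MHz mod fs = 22 MHz.
22 MHz ≤ fs/2 = 29.25 MHz, appears at 22 MHz.
140 MHz mod fs = 23 MHz.
23 MHz ≤ fs/2 = 29.25 MHz, appears at 23 MHz.
81.5 MHz mod fs = 23 MHz.
23 MHz ≤ fs/2 = 29.25 MHz, appears at 23 MHz.
183 MHz mod fs = 7.5 MHz.
7.5 MHz ≤ fs/2 = 29.25 MHz, appears at 7.5 MHz.
124 MHz mod fs = 7 MHz.
7 MHz ≤ fs/2 = 29.25 MHz, appears at 7 MHz.
81.5 MHz and 140 MHz both map to 23 MHz.

81.5 MHz, 140 MHz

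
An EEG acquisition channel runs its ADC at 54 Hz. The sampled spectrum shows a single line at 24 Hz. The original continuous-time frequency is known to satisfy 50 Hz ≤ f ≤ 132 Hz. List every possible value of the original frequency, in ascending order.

78 Hz, 84 Hz, 132 Hz

Frequencies that alias to 24 Hz are k·fs ± 24 Hz for integer k ≥ 0.
k=0: 24 Hz.
k=1: 30 Hz, 78 Hz.
k=2: 84 Hz, 132 Hz.
k=3: 138 Hz, 186 Hz.
Within [50 Hz, 132 Hz]: 78 Hz, 84 Hz, 132 Hz.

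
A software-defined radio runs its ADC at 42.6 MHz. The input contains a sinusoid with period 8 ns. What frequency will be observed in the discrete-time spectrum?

T = 8 ns → f = 1/T = 125 MHz.
125 MHz mod fs = 39.8 MHz.
39.8 MHz > fs/2 = 21.3 MHz, folds to fs − 39.8 MHz = 2.8 MHz.

2.8 MHz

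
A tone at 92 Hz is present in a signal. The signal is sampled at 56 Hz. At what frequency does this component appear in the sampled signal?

20 Hz

92 Hz mod fs = 36 Hz.
36 Hz > fs/2 = 28 Hz, folds to fs − 36 Hz = 20 Hz.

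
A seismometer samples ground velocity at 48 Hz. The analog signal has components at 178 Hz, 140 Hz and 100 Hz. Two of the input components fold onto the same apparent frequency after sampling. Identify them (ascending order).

100 Hz, 140 Hz

fs/2 = 24 Hz.
178 Hz mod fs = 34 Hz.
34 Hz > fs/2 = 24 Hz, folds to fs − 34 Hz = 14 Hz.
140 Hz mod fs = 44 Hz.
44 Hz > fs/2 = 24 Hz, folds to fs − 44 Hz = 4 Hz.
100 Hz mod fs = 4 Hz.
4 Hz ≤ fs/2 = 24 Hz, appears at 4 Hz.
100 Hz and 140 Hz both map to 4 Hz.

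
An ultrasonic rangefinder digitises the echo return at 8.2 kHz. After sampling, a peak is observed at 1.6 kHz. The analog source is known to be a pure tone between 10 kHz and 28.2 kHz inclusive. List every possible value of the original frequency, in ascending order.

14.8 kHz, 18 kHz, 23 kHz, 26.2 kHz

Frequencies that alias to 1.6 kHz are k·fs ± 1.6 kHz for integer k ≥ 0.
k=0: 1.6 kHz.
k=1: 6.6 kHz, 9.8 kHz.
k=2: 14.8 kHz, 18 kHz.
k=3: 23 kHz, 26.2 kHz.
k=4: 31.2 kHz, 34.4 kHz.
Within [10 kHz, 28.2 kHz]: 14.8 kHz, 18 kHz, 23 kHz, 26.2 kHz.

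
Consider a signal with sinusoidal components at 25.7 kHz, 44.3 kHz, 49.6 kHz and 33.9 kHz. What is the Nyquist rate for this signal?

Highest-frequency component: 49.6 kHz.
Nyquist rate = 2 × 49.6 kHz = 99.2 kHz.

99.2 kHz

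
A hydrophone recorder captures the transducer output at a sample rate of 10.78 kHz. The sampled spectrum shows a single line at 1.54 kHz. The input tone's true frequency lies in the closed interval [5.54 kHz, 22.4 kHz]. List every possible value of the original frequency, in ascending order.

9.24 kHz, 12.32 kHz, 20.02 kHz

Frequencies that alias to 1.54 kHz are k·fs ± 1.54 kHz for integer k ≥ 0.
k=0: 1.54 kHz.
k=1: 9.24 kHz, 12.32 kHz.
k=2: 20.02 kHz, 23.1 kHz.
k=3: 30.8 kHz, 33.88 kHz.
Within [5.54 kHz, 22.4 kHz]: 9.24 kHz, 12.32 kHz, 20.02 kHz.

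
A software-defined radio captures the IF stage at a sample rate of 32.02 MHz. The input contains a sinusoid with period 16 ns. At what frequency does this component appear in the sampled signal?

T = 16 ns → f = 1/T = 62.5 MHz.
62.5 MHz mod fs = 30.48 MHz.
30.48 MHz > fs/2 = 16.01 MHz, folds to fs − 30.48 MHz = 1.54 MHz.

1.54 MHz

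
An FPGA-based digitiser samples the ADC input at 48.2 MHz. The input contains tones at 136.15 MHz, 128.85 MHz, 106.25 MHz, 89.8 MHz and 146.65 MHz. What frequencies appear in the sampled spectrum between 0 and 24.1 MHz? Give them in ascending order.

2.05 MHz, 6.6 MHz, 8.45 MHz, 9.85 MHz, 15.75 MHz

fs/2 = 24.1 MHz.
136.15 MHz mod fs = 39.75 MHz.
39.75 MHz > fs/2 = 24.1 MHz, folds to fs − 39.75 MHz = 8.45 MHz.
128.85 MHz mod fs = 32.45 MHz.
32.45 MHz > fs/2 = 24.1 MHz, folds to fs − 32.45 MHz = 15.75 MHz.
106.25 MHz mod fs = 9.85 MHz.
9.85 MHz ≤ fs/2 = 24.1 MHz, appears at 9.85 MHz.
89.8 MHz mod fs = 41.6 MHz.
41.6 MHz > fs/2 = 24.1 MHz, folds to fs − 41.6 MHz = 6.6 MHz.
146.65 MHz mod fs = 2.05 MHz.
2.05 MHz ≤ fs/2 = 24.1 MHz, appears at 2.05 MHz.
Distinct values: {2.05 MHz, 6.6 MHz, 8.45 MHz, 9.85 MHz, 15.75 MHz}.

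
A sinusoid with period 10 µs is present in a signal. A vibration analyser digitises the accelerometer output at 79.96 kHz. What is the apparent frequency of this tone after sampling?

20.04 kHz

T = 10 µs → f = 1/T = 100 kHz.
100 kHz mod fs = 20.04 kHz.
20.04 kHz ≤ fs/2 = 39.98 kHz, appears at 20.04 kHz.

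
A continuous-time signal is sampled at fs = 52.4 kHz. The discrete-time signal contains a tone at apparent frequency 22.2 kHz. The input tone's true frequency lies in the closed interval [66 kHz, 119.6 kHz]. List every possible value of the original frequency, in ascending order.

Frequencies that alias to 22.2 kHz are k·fs ± 22.2 kHz for integer k ≥ 0.
k=0: 22.2 kHz.
k=1: 30.2 kHz, 74.6 kHz.
k=2: 82.6 kHz, 127 kHz.
k=3: 135 kHz, 179.4 kHz.
Within [66 kHz, 119.6 kHz]: 74.6 kHz, 82.6 kHz.

74.6 kHz, 82.6 kHz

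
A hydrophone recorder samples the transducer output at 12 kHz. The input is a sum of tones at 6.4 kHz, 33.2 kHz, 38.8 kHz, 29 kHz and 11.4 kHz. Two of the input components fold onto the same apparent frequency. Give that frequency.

2.8 kHz

fs/2 = 6 kHz.
6.4 kHz > fs/2 = 6 kHz, folds to fs − 6.4 kHz = 5.6 kHz.
33.2 kHz mod fs = 9.2 kHz.
9.2 kHz > fs/2 = 6 kHz, folds to fs − 9.2 kHz = 2.8 kHz.
38.8 kHz mod fs = 2.8 kHz.
2.8 kHz ≤ fs/2 = 6 kHz, appears at 2.8 kHz.
29 kHz mod fs = 5 kHz.
5 kHz ≤ fs/2 = 6 kHz, appears at 5 kHz.
11.4 kHz > fs/2 = 6 kHz, folds to fs − 11.4 kHz = 0.6 kHz.
33.2 kHz and 38.8 kHz both map to 2.8 kHz.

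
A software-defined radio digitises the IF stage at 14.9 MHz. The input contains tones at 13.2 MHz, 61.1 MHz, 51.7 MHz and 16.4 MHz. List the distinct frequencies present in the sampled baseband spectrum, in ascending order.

fs/2 = 7.45 MHz.
13.2 MHz > fs/2 = 7.45 MHz, folds to fs − 13.2 MHz = 1.7 MHz.
61.1 MHz mod fs = 1.5 MHz.
1.5 MHz ≤ fs/2 = 7.45 MHz, appears at 1.5 MHz.
51.7 MHz mod fs = 7 MHz.
7 MHz ≤ fs/2 = 7.45 MHz, appears at 7 MHz.
16.4 MHz mod fs = 1.5 MHz.
1.5 MHz ≤ fs/2 = 7.45 MHz, appears at 1.5 MHz.
Distinct values: {1.5 MHz, 1.7 MHz, 7 MHz}.

1.5 MHz, 1.7 MHz, 7 MHz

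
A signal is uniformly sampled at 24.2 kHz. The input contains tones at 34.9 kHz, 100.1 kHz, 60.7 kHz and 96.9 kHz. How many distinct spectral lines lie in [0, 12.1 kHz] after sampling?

4

fs/2 = 12.1 kHz.
34.9 kHz mod fs = 10.7 kHz.
10.7 kHz ≤ fs/2 = 12.1 kHz, appears at 10.7 kHz.
100.1 kHz mod fs = 3.3 kHz.
3.3 kHz ≤ fs/2 = 12.1 kHz, appears at 3.3 kHz.
60.7 kHz mod fs = 12.3 kHz.
12.3 kHz > fs/2 = 12.1 kHz, folds to fs − 12.3 kHz = 11.9 kHz.
96.9 kHz mod fs = 0.1 kHz.
0.1 kHz ≤ fs/2 = 12.1 kHz, appears at 0.1 kHz.
Distinct values: {0.1 kHz, 3.3 kHz, 10.7 kHz, 11.9 kHz} → 4.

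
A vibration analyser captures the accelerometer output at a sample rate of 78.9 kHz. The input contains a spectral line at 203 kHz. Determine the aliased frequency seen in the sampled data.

203 kHz mod fs = 45.2 kHz.
45.2 kHz > fs/2 = 39.45 kHz, folds to fs − 45.2 kHz = 33.7 kHz.

33.7 kHz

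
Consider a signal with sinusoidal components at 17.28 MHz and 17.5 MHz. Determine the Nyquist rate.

35 MHz

Highest-frequency component: 17.5 MHz.
Nyquist rate = 2 × 17.5 MHz = 35 MHz.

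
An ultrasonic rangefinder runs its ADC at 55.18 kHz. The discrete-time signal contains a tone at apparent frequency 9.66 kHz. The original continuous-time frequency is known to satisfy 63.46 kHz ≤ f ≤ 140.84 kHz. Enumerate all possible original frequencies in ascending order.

Frequencies that alias to 9.66 kHz are k·fs ± 9.66 kHz for integer k ≥ 0.
k=0: 9.66 kHz.
k=1: 45.52 kHz, 64.84 kHz.
k=2: 100.7 kHz, 120.02 kHz.
k=3: 155.88 kHz, 175.2 kHz.
Within [63.46 kHz, 140.84 kHz]: 64.84 kHz, 100.7 kHz, 120.02 kHz.

64.84 kHz, 100.7 kHz, 120.02 kHz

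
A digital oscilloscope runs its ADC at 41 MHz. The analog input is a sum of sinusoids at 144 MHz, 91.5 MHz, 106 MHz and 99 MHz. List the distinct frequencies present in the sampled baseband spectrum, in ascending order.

9.5 MHz, 17 MHz, 20 MHz

fs/2 = 20.5 MHz.
144 MHz mod fs = 21 MHz.
21 MHz > fs/2 = 20.5 MHz, folds to fs − 21 MHz = 20 MHz.
91.5 MHz mod fs = 9.5 MHz.
9.5 MHz ≤ fs/2 = 20.5 MHz, appears at 9.5 MHz.
106 MHz mod fs = 24 MHz.
24 MHz > fs/2 = 20.5 MHz, folds to fs − 24 MHz = 17 MHz.
99 MHz mod fs = 17 MHz.
17 MHz ≤ fs/2 = 20.5 MHz, appears at 17 MHz.
Distinct values: {9.5 MHz, 17 MHz, 20 MHz}.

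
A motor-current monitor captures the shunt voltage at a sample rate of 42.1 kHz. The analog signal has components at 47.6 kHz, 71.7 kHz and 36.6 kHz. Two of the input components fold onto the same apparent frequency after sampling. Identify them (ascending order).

36.6 kHz, 47.6 kHz

fs/2 = 21.05 kHz.
47.6 kHz mod fs = 5.5 kHz.
5.5 kHz ≤ fs/2 = 21.05 kHz, appears at 5.5 kHz.
71.7 kHz mod fs = 29.6 kHz.
29.6 kHz > fs/2 = 21.05 kHz, folds to fs − 29.6 kHz = 12.5 kHz.
36.6 kHz > fs/2 = 21.05 kHz, folds to fs − 36.6 kHz = 5.5 kHz.
36.6 kHz and 47.6 kHz both map to 5.5 kHz.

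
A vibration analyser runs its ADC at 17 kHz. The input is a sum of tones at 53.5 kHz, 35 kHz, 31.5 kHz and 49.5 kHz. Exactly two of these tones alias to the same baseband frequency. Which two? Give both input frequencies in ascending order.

fs/2 = 8.5 kHz.
53.5 kHz mod fs = 2.5 kHz.
2.5 kHz ≤ fs/2 = 8.5 kHz, appears at 2.5 kHz.
35 kHz mod fs = 1 kHz.
1 kHz ≤ fs/2 = 8.5 kHz, appears at 1 kHz.
31.5 kHz mod fs = 14.5 kHz.
14.5 kHz > fs/2 = 8.5 kHz, folds to fs − 14.5 kHz = 2.5 kHz.
49.5 kHz mod fs = 15.5 kHz.
15.5 kHz > fs/2 = 8.5 kHz, folds to fs − 15.5 kHz = 1.5 kHz.
31.5 kHz and 53.5 kHz both map to 2.5 kHz.

31.5 kHz, 53.5 kHz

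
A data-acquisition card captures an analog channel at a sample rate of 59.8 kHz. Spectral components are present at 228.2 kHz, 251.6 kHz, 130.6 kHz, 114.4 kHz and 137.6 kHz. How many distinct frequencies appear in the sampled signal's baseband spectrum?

fs/2 = 29.9 kHz.
228.2 kHz mod fs = 48.8 kHz.
48.8 kHz > fs/2 = 29.9 kHz, folds to fs − 48.8 kHz = 11 kHz.
251.6 kHz mod fs = 12.4 kHz.
12.4 kHz ≤ fs/2 = 29.9 kHz, appears at 12.4 kHz.
130.6 kHz mod fs = 11 kHz.
11 kHz ≤ fs/2 = 29.9 kHz, appears at 11 kHz.
114.4 kHz mod fs = 54.6 kHz.
54.6 kHz > fs/2 = 29.9 kHz, folds to fs − 54.6 kHz = 5.2 kHz.
137.6 kHz mod fs = 18 kHz.
18 kHz ≤ fs/2 = 29.9 kHz, appears at 18 kHz.
Distinct values: {5.2 kHz, 11 kHz, 12.4 kHz, 18 kHz} → 4.

4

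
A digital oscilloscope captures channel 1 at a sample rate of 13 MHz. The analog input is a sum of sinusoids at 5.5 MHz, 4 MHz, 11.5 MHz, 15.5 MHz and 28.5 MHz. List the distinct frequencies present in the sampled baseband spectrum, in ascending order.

1.5 MHz, 2.5 MHz, 4 MHz, 5.5 MHz

fs/2 = 6.5 MHz.
5.5 MHz ≤ fs/2 = 6.5 MHz, passes unchanged.
4 MHz ≤ fs/2 = 6.5 MHz, passes unchanged.
11.5 MHz > fs/2 = 6.5 MHz, folds to fs − 11.5 MHz = 1.5 MHz.
15.5 MHz mod fs = 2.5 MHz.
2.5 MHz ≤ fs/2 = 6.5 MHz, appears at 2.5 MHz.
28.5 MHz mod fs = 2.5 MHz.
2.5 MHz ≤ fs/2 = 6.5 MHz, appears at 2.5 MHz.
Distinct values: {1.5 MHz, 2.5 MHz, 4 MHz, 5.5 MHz}.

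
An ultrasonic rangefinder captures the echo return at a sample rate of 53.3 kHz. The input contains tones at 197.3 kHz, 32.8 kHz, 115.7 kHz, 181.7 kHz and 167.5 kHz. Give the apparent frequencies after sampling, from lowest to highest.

fs/2 = 26.65 kHz.
197.3 kHz mod fs = 37.4 kHz.
37.4 kHz > fs/2 = 26.65 kHz, folds to fs − 37.4 kHz = 15.9 kHz.
32.8 kHz > fs/2 = 26.65 kHz, folds to fs − 32.8 kHz = 20.5 kHz.
115.7 kHz mod fs = 9.1 kHz.
9.1 kHz ≤ fs/2 = 26.65 kHz, appears at 9.1 kHz.
181.7 kHz mod fs = 21.8 kHz.
21.8 kHz ≤ fs/2 = 26.65 kHz, appears at 21.8 kHz.
167.5 kHz mod fs = 7.6 kHz.
7.6 kHz ≤ fs/2 = 26.65 kHz, appears at 7.6 kHz.
Distinct values: {7.6 kHz, 9.1 kHz, 15.9 kHz, 20.5 kHz, 21.8 kHz}.

7.6 kHz, 9.1 kHz, 15.9 kHz, 20.5 kHz, 21.8 kHz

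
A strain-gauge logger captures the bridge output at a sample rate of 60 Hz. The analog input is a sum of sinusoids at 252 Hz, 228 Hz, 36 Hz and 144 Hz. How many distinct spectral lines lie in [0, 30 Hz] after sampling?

fs/2 = 30 Hz.
252 Hz mod fs = 12 Hz.
12 Hz ≤ fs/2 = 30 Hz, appears at 12 Hz.
228 Hz mod fs = 48 Hz.
48 Hz > fs/2 = 30 Hz, folds to fs − 48 Hz = 12 Hz.
36 Hz > fs/2 = 30 Hz, folds to fs − 36 Hz = 24 Hz.
144 Hz mod fs = 24 Hz.
24 Hz ≤ fs/2 = 30 Hz, appears at 24 Hz.
Distinct values: {12 Hz, 24 Hz} → 2.

2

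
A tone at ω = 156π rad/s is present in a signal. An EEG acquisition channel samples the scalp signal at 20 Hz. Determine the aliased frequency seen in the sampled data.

ω = 156π rad/s → f = ω/(2π) = 78 Hz.
78 Hz mod fs = 18 Hz.
18 Hz > fs/2 = 10 Hz, folds to fs − 18 Hz = 2 Hz.

2 Hz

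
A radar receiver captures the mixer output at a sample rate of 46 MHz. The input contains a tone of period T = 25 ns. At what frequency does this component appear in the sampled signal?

T = 25 ns → f = 1/T = 40 MHz.
40 MHz > fs/2 = 23 MHz, folds to fs − 40 MHz = 6 MHz.

6 MHz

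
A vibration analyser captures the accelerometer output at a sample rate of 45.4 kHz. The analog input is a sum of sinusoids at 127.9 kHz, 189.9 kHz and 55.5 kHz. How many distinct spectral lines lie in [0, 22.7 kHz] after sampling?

2

fs/2 = 22.7 kHz.
127.9 kHz mod fs = 37.1 kHz.
37.1 kHz > fs/2 = 22.7 kHz, folds to fs − 37.1 kHz = 8.3 kHz.
189.9 kHz mod fs = 8.3 kHz.
8.3 kHz ≤ fs/2 = 22.7 kHz, appears at 8.3 kHz.
55.5 kHz mod fs = 10.1 kHz.
10.1 kHz ≤ fs/2 = 22.7 kHz, appears at 10.1 kHz.
Distinct values: {8.3 kHz, 10.1 kHz} → 2.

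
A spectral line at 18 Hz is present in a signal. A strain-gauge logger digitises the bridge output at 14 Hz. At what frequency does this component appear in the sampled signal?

4 Hz

18 Hz mod fs = 4 Hz.
4 Hz ≤ fs/2 = 7 Hz, appears at 4 Hz.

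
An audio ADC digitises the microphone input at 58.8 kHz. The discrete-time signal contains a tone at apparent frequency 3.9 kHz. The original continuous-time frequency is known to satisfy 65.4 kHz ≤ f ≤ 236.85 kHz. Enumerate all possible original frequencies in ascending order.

113.7 kHz, 121.5 kHz, 172.5 kHz, 180.3 kHz, 231.3 kHz

Frequencies that alias to 3.9 kHz are k·fs ± 3.9 kHz for integer k ≥ 0.
k=0: 3.9 kHz.
k=1: 54.9 kHz, 62.7 kHz.
k=2: 113.7 kHz, 121.5 kHz.
k=3: 172.5 kHz, 180.3 kHz.
k=4: 231.3 kHz, 239.1 kHz.
k=5: 290.1 kHz, 297.9 kHz.
Within [65.4 kHz, 236.85 kHz]: 113.7 kHz, 121.5 kHz, 172.5 kHz, 180.3 kHz, 231.3 kHz.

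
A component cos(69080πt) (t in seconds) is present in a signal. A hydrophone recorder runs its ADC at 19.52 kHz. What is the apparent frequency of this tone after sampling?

4.5 kHz

ω = 69080π rad/s → f = ω/(2π) = 34540 Hz = 34.54 kHz.
34.54 kHz mod fs = 15.02 kHz.
15.02 kHz > fs/2 = 9.76 kHz, folds to fs − 15.02 kHz = 4.5 kHz.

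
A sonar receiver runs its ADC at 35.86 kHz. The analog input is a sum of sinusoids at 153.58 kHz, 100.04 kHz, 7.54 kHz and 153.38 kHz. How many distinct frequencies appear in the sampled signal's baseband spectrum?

3

fs/2 = 17.93 kHz.
153.58 kHz mod fs = 10.14 kHz.
10.14 kHz ≤ fs/2 = 17.93 kHz, appears at 10.14 kHz.
100.04 kHz mod fs = 28.32 kHz.
28.32 kHz > fs/2 = 17.93 kHz, folds to fs − 28.32 kHz = 7.54 kHz.
7.54 kHz ≤ fs/2 = 17.93 kHz, passes unchanged.
153.38 kHz mod fs = 9.94 kHz.
9.94 kHz ≤ fs/2 = 17.93 kHz, appears at 9.94 kHz.
Distinct values: {7.54 kHz, 9.94 kHz, 10.14 kHz} → 3.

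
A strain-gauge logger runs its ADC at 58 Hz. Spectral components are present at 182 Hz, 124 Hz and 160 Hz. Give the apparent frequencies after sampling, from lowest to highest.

fs/2 = 29 Hz.
182 Hz mod fs = 8 Hz.
8 Hz ≤ fs/2 = 29 Hz, appears at 8 Hz.
124 Hz mod fs = 8 Hz.
8 Hz ≤ fs/2 = 29 Hz, appears at 8 Hz.
160 Hz mod fs = 44 Hz.
44 Hz > fs/2 = 29 Hz, folds to fs − 44 Hz = 14 Hz.
Distinct values: {8 Hz, 14 Hz}.

8 Hz, 14 Hz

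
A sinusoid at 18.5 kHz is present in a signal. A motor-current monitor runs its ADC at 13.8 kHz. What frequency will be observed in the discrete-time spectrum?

18.5 kHz mod fs = 4.7 kHz.
4.7 kHz ≤ fs/2 = 6.9 kHz, appears at 4.7 kHz.

4.7 kHz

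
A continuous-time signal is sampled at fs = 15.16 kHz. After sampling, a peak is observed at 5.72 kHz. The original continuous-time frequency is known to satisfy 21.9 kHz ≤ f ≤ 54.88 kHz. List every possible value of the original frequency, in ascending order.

24.6 kHz, 36.04 kHz, 39.76 kHz, 51.2 kHz

Frequencies that alias to 5.72 kHz are k·fs ± 5.72 kHz for integer k ≥ 0.
k=0: 5.72 kHz.
k=1: 9.44 kHz, 20.88 kHz.
k=2: 24.6 kHz, 36.04 kHz.
k=3: 39.76 kHz, 51.2 kHz.
k=4: 54.92 kHz, 66.36 kHz.
Within [21.9 kHz, 54.88 kHz]: 24.6 kHz, 36.04 kHz, 39.76 kHz, 51.2 kHz.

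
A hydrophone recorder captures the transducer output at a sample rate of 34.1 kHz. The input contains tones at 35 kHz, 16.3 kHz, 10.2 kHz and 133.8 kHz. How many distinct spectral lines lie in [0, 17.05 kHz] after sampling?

fs/2 = 17.05 kHz.
35 kHz mod fs = 0.9 kHz.
0.9 kHz ≤ fs/2 = 17.05 kHz, appears at 0.9 kHz.
16.3 kHz ≤ fs/2 = 17.05 kHz, passes unchanged.
10.2 kHz ≤ fs/2 = 17.05 kHz, passes unchanged.
133.8 kHz mod fs = 31.5 kHz.
31.5 kHz > fs/2 = 17.05 kHz, folds to fs − 31.5 kHz = 2.6 kHz.
Distinct values: {0.9 kHz, 2.6 kHz, 10.2 kHz, 16.3 kHz} → 4.

4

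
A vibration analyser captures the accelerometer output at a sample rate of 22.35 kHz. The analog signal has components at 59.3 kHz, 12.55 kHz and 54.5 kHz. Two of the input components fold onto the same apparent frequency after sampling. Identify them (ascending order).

12.55 kHz, 54.5 kHz

fs/2 = 11.175 kHz.
59.3 kHz mod fs = 14.6 kHz.
14.6 kHz > fs/2 = 11.175 kHz, folds to fs − 14.6 kHz = 7.75 kHz.
12.55 kHz > fs/2 = 11.175 kHz, folds to fs − 12.55 kHz = 9.8 kHz.
54.5 kHz mod fs = 9.8 kHz.
9.8 kHz ≤ fs/2 = 11.175 kHz, appears at 9.8 kHz.
12.55 kHz and 54.5 kHz both map to 9.8 kHz.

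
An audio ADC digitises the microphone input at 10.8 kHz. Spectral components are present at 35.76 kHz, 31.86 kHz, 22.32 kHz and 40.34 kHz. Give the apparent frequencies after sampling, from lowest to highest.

0.54 kHz, 0.72 kHz, 2.86 kHz, 3.36 kHz

fs/2 = 5.4 kHz.
35.76 kHz mod fs = 3.36 kHz.
3.36 kHz ≤ fs/2 = 5.4 kHz, appears at 3.36 kHz.
31.86 kHz mod fs = 10.26 kHz.
10.26 kHz > fs/2 = 5.4 kHz, folds to fs − 10.26 kHz = 0.54 kHz.
22.32 kHz mod fs = 0.72 kHz.
0.72 kHz ≤ fs/2 = 5.4 kHz, appears at 0.72 kHz.
40.34 kHz mod fs = 7.94 kHz.
7.94 kHz > fs/2 = 5.4 kHz, folds to fs − 7.94 kHz = 2.86 kHz.
Distinct values: {0.54 kHz, 0.72 kHz, 2.86 kHz, 3.36 kHz}.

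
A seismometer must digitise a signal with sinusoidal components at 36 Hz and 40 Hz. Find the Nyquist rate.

80 Hz

Highest-frequency component: 40 Hz.
Nyquist rate = 2 × 40 Hz = 80 Hz.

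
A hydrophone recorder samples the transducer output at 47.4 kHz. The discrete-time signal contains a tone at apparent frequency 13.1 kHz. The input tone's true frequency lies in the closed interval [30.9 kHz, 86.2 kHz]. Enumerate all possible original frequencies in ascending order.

34.3 kHz, 60.5 kHz, 81.7 kHz

Frequencies that alias to 13.1 kHz are k·fs ± 13.1 kHz for integer k ≥ 0.
k=0: 13.1 kHz.
k=1: 34.3 kHz, 60.5 kHz.
k=2: 81.7 kHz, 107.9 kHz.
k=3: 129.1 kHz, 155.3 kHz.
Within [30.9 kHz, 86.2 kHz]: 34.3 kHz, 60.5 kHz, 81.7 kHz.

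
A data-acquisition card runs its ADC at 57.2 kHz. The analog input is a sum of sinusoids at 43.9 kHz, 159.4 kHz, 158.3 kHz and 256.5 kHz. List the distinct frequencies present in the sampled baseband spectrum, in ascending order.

12.2 kHz, 13.3 kHz, 27.7 kHz

fs/2 = 28.6 kHz.
43.9 kHz > fs/2 = 28.6 kHz, folds to fs − 43.9 kHz = 13.3 kHz.
159.4 kHz mod fs = 45 kHz.
45 kHz > fs/2 = 28.6 kHz, folds to fs − 45 kHz = 12.2 kHz.
158.3 kHz mod fs = 43.9 kHz.
43.9 kHz > fs/2 = 28.6 kHz, folds to fs − 43.9 kHz = 13.3 kHz.
256.5 kHz mod fs = 27.7 kHz.
27.7 kHz ≤ fs/2 = 28.6 kHz, appears at 27.7 kHz.
Distinct values: {12.2 kHz, 13.3 kHz, 27.7 kHz}.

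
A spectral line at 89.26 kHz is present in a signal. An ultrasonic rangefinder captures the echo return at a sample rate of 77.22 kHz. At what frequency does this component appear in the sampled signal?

12.04 kHz

89.26 kHz mod fs = 12.04 kHz.
12.04 kHz ≤ fs/2 = 38.61 kHz, appears at 12.04 kHz.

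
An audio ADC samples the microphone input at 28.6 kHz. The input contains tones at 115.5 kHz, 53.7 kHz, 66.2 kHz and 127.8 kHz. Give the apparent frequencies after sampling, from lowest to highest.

fs/2 = 14.3 kHz.
115.5 kHz mod fs = 1.1 kHz.
1.1 kHz ≤ fs/2 = 14.3 kHz, appears at 1.1 kHz.
53.7 kHz mod fs = 25.1 kHz.
25.1 kHz > fs/2 = 14.3 kHz, folds to fs − 25.1 kHz = 3.5 kHz.
66.2 kHz mod fs = 9 kHz.
9 kHz ≤ fs/2 = 14.3 kHz, appears at 9 kHz.
127.8 kHz mod fs = 13.4 kHz.
13.4 kHz ≤ fs/2 = 14.3 kHz, appears at 13.4 kHz.
Distinct values: {1.1 kHz, 3.5 kHz, 9 kHz, 13.4 kHz}.

1.1 kHz, 3.5 kHz, 9 kHz, 13.4 kHz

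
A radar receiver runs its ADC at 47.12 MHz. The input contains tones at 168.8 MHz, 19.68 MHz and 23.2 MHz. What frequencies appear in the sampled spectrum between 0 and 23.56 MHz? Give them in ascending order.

19.68 MHz, 23.2 MHz

fs/2 = 23.56 MHz.
168.8 MHz mod fs = 27.44 MHz.
27.44 MHz > fs/2 = 23.56 MHz, folds to fs − 27.44 MHz = 19.68 MHz.
19.68 MHz ≤ fs/2 = 23.56 MHz, passes unchanged.
23.2 MHz ≤ fs/2 = 23.56 MHz, passes unchanged.
Distinct values: {19.68 MHz, 23.2 MHz}.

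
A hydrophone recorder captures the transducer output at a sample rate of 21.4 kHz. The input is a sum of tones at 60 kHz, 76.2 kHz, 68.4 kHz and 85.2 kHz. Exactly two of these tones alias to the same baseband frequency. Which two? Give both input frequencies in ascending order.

fs/2 = 10.7 kHz.
60 kHz mod fs = 17.2 kHz.
17.2 kHz > fs/2 = 10.7 kHz, folds to fs − 17.2 kHz = 4.2 kHz.
76.2 kHz mod fs = 12 kHz.
12 kHz > fs/2 = 10.7 kHz, folds to fs − 12 kHz = 9.4 kHz.
68.4 kHz mod fs = 4.2 kHz.
4.2 kHz ≤ fs/2 = 10.7 kHz, appears at 4.2 kHz.
85.2 kHz mod fs = 21 kHz.
21 kHz > fs/2 = 10.7 kHz, folds to fs − 21 kHz = 0.4 kHz.
60 kHz and 68.4 kHz both map to 4.2 kHz.

60 kHz, 68.4 kHz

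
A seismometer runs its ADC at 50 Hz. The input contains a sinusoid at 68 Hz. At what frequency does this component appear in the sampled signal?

18 Hz

68 Hz mod fs = 18 Hz.
18 Hz ≤ fs/2 = 25 Hz, appears at 18 Hz.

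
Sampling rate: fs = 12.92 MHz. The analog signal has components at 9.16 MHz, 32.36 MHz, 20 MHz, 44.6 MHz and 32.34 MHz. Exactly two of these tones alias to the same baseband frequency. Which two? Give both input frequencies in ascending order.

20 MHz, 44.6 MHz

fs/2 = 6.46 MHz.
9.16 MHz > fs/2 = 6.46 MHz, folds to fs − 9.16 MHz = 3.76 MHz.
32.36 MHz mod fs = 6.52 MHz.
6.52 MHz > fs/2 = 6.46 MHz, folds to fs − 6.52 MHz = 6.4 MHz.
20 MHz mod fs = 7.08 MHz.
7.08 MHz > fs/2 = 6.46 MHz, folds to fs − 7.08 MHz = 5.84 MHz.
44.6 MHz mod fs = 5.84 MHz.
5.84 MHz ≤ fs/2 = 6.46 MHz, appears at 5.84 MHz.
32.34 MHz mod fs = 6.5 MHz.
6.5 MHz > fs/2 = 6.46 MHz, folds to fs − 6.5 MHz = 6.42 MHz.
20 MHz and 44.6 MHz both map to 5.84 MHz.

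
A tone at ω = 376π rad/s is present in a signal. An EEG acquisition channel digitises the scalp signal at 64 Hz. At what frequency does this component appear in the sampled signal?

4 Hz

ω = 376π rad/s → f = ω/(2π) = 188 Hz.
188 Hz mod fs = 60 Hz.
60 Hz > fs/2 = 32 Hz, folds to fs − 60 Hz = 4 Hz.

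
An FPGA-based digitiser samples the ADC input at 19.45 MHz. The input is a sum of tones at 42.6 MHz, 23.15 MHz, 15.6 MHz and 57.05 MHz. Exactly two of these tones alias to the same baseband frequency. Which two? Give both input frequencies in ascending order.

23.15 MHz, 42.6 MHz

fs/2 = 9.725 MHz.
42.6 MHz mod fs = 3.7 MHz.
3.7 MHz ≤ fs/2 = 9.725 MHz, appears at 3.7 MHz.
23.15 MHz mod fs = 3.7 MHz.
3.7 MHz ≤ fs/2 = 9.725 MHz, appears at 3.7 MHz.
15.6 MHz > fs/2 = 9.725 MHz, folds to fs − 15.6 MHz = 3.85 MHz.
57.05 MHz mod fs = 18.15 MHz.
18.15 MHz > fs/2 = 9.725 MHz, folds to fs − 18.15 MHz = 1.3 MHz.
23.15 MHz and 42.6 MHz both map to 3.7 MHz.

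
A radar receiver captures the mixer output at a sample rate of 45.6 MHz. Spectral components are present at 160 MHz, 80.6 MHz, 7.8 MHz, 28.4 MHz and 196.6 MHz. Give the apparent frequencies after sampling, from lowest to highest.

7.8 MHz, 10.6 MHz, 14.2 MHz, 17.2 MHz, 22.4 MHz

fs/2 = 22.8 MHz.
160 MHz mod fs = 23.2 MHz.
23.2 MHz > fs/2 = 22.8 MHz, folds to fs − 23.2 MHz = 22.4 MHz.
80.6 MHz mod fs = 35 MHz.
35 MHz > fs/2 = 22.8 MHz, folds to fs − 35 MHz = 10.6 MHz.
7.8 MHz ≤ fs/2 = 22.8 MHz, passes unchanged.
28.4 MHz > fs/2 = 22.8 MHz, folds to fs − 28.4 MHz = 17.2 MHz.
196.6 MHz mod fs = 14.2 MHz.
14.2 MHz ≤ fs/2 = 22.8 MHz, appears at 14.2 MHz.
Distinct values: {7.8 MHz, 10.6 MHz, 14.2 MHz, 17.2 MHz, 22.4 MHz}.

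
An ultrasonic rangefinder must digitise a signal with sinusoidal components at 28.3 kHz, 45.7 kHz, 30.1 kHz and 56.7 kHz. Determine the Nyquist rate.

113.4 kHz

Highest-frequency component: 56.7 kHz.
Nyquist rate = 2 × 56.7 kHz = 113.4 kHz.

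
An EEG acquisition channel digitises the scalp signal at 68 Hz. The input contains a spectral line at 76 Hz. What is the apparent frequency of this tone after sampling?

76 Hz mod fs = 8 Hz.
8 Hz ≤ fs/2 = 34 Hz, appears at 8 Hz.

8 Hz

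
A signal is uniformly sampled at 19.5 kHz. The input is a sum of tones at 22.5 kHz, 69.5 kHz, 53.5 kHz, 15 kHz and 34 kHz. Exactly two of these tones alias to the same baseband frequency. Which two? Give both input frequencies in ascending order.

34 kHz, 53.5 kHz

fs/2 = 9.75 kHz.
22.5 kHz mod fs = 3 kHz.
3 kHz ≤ fs/2 = 9.75 kHz, appears at 3 kHz.
69.5 kHz mod fs = 11 kHz.
11 kHz > fs/2 = 9.75 kHz, folds to fs − 11 kHz = 8.5 kHz.
53.5 kHz mod fs = 14.5 kHz.
14.5 kHz > fs/2 = 9.75 kHz, folds to fs − 14.5 kHz = 5 kHz.
15 kHz > fs/2 = 9.75 kHz, folds to fs − 15 kHz = 4.5 kHz.
34 kHz mod fs = 14.5 kHz.
14.5 kHz > fs/2 = 9.75 kHz, folds to fs − 14.5 kHz = 5 kHz.
34 kHz and 53.5 kHz both map to 5 kHz.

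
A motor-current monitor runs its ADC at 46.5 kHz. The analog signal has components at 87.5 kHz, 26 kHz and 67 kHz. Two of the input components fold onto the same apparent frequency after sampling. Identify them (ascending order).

fs/2 = 23.25 kHz.
87.5 kHz mod fs = 41 kHz.
41 kHz > fs/2 = 23.25 kHz, folds to fs − 41 kHz = 5.5 kHz.
26 kHz > fs/2 = 23.25 kHz, folds to fs − 26 kHz = 20.5 kHz.
67 kHz mod fs = 20.5 kHz.
20.5 kHz ≤ fs/2 = 23.25 kHz, appears at 20.5 kHz.
26 kHz and 67 kHz both map to 20.5 kHz.

26 kHz, 67 kHz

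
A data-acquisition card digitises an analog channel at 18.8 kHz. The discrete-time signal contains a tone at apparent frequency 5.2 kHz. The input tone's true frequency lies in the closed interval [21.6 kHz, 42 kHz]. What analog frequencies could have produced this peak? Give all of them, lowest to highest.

24 kHz, 32.4 kHz

Frequencies that alias to 5.2 kHz are k·fs ± 5.2 kHz for integer k ≥ 0.
k=0: 5.2 kHz.
k=1: 13.6 kHz, 24 kHz.
k=2: 32.4 kHz, 42.8 kHz.
k=3: 51.2 kHz, 61.6 kHz.
Within [21.6 kHz, 42 kHz]: 24 kHz, 32.4 kHz.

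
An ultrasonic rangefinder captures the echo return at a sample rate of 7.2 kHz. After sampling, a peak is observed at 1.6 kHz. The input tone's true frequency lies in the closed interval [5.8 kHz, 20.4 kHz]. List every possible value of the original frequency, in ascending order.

8.8 kHz, 12.8 kHz, 16 kHz, 20 kHz

Frequencies that alias to 1.6 kHz are k·fs ± 1.6 kHz for integer k ≥ 0.
k=0: 1.6 kHz.
k=1: 5.6 kHz, 8.8 kHz.
k=2: 12.8 kHz, 16 kHz.
k=3: 20 kHz, 23.2 kHz.
k=4: 27.2 kHz, 30.4 kHz.
Within [5.8 kHz, 20.4 kHz]: 8.8 kHz, 12.8 kHz, 16 kHz, 20 kHz.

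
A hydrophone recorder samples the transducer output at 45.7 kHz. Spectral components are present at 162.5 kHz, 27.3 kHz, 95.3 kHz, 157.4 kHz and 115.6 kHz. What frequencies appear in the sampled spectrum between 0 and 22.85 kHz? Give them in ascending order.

fs/2 = 22.85 kHz.
162.5 kHz mod fs = 25.4 kHz.
25.4 kHz > fs/2 = 22.85 kHz, folds to fs − 25.4 kHz = 20.3 kHz.
27.3 kHz > fs/2 = 22.85 kHz, folds to fs − 27.3 kHz = 18.4 kHz.
95.3 kHz mod fs = 3.9 kHz.
3.9 kHz ≤ fs/2 = 22.85 kHz, appears at 3.9 kHz.
157.4 kHz mod fs = 20.3 kHz.
20.3 kHz ≤ fs/2 = 22.85 kHz, appears at 20.3 kHz.
115.6 kHz mod fs = 24.2 kHz.
24.2 kHz > fs/2 = 22.85 kHz, folds to fs − 24.2 kHz = 21.5 kHz.
Distinct values: {3.9 kHz, 18.4 kHz, 20.3 kHz, 21.5 kHz}.

3.9 kHz, 18.4 kHz, 20.3 kHz, 21.5 kHz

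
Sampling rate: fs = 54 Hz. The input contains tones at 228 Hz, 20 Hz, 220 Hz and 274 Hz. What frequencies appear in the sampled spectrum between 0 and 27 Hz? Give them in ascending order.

fs/2 = 27 Hz.
228 Hz mod fs = 12 Hz.
12 Hz ≤ fs/2 = 27 Hz, appears at 12 Hz.
20 Hz ≤ fs/2 = 27 Hz, passes unchanged.
220 Hz mod fs = 4 Hz.
4 Hz ≤ fs/2 = 27 Hz, appears at 4 Hz.
274 Hz mod fs = 4 Hz.
4 Hz ≤ fs/2 = 27 Hz, appears at 4 Hz.
Distinct values: {4 Hz, 12 Hz, 20 Hz}.

4 Hz, 12 Hz, 20 Hz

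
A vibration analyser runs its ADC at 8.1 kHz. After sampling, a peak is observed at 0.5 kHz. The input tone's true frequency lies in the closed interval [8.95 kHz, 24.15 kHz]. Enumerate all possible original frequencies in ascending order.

15.7 kHz, 16.7 kHz, 23.8 kHz

Frequencies that alias to 0.5 kHz are k·fs ± 0.5 kHz for integer k ≥ 0.
k=0: 0.5 kHz.
k=1: 7.6 kHz, 8.6 kHz.
k=2: 15.7 kHz, 16.7 kHz.
k=3: 23.8 kHz, 24.8 kHz.
k=4: 31.9 kHz, 32.9 kHz.
Within [8.95 kHz, 24.15 kHz]: 15.7 kHz, 16.7 kHz, 23.8 kHz.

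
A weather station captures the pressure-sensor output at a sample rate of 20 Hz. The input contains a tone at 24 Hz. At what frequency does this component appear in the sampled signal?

24 Hz mod fs = 4 Hz.
4 Hz ≤ fs/2 = 10 Hz, appears at 4 Hz.

4 Hz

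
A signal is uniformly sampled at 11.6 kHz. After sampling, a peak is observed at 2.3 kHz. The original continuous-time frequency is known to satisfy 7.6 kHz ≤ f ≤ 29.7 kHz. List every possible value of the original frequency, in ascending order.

Frequencies that alias to 2.3 kHz are k·fs ± 2.3 kHz for integer k ≥ 0.
k=0: 2.3 kHz.
k=1: 9.3 kHz, 13.9 kHz.
k=2: 20.9 kHz, 25.5 kHz.
k=3: 32.5 kHz, 37.1 kHz.
Within [7.6 kHz, 29.7 kHz]: 9.3 kHz, 13.9 kHz, 20.9 kHz, 25.5 kHz.

9.3 kHz, 13.9 kHz, 20.9 kHz, 25.5 kHz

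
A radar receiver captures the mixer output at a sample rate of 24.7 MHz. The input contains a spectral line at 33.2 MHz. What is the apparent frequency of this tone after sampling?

8.5 MHz

33.2 MHz mod fs = 8.5 MHz.
8.5 MHz ≤ fs/2 = 12.35 MHz, appears at 8.5 MHz.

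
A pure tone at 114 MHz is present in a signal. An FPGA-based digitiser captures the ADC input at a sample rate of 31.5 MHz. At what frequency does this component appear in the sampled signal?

114 MHz mod fs = 19.5 MHz.
19.5 MHz > fs/2 = 15.75 MHz, folds to fs − 19.5 MHz = 12 MHz.

12 MHz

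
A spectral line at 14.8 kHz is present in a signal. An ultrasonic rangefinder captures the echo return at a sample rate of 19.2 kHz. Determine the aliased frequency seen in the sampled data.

14.8 kHz > fs/2 = 9.6 kHz, folds to fs − 14.8 kHz = 4.4 kHz.

4.4 kHz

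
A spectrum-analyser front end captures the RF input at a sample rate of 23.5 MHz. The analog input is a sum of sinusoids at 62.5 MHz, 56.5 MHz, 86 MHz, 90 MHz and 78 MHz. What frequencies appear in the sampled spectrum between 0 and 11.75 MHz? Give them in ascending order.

fs/2 = 11.75 MHz.
62.5 MHz mod fs = 15.5 MHz.
15.5 MHz > fs/2 = 11.75 MHz, folds to fs − 15.5 MHz = 8 MHz.
56.5 MHz mod fs = 9.5 MHz.
9.5 MHz ≤ fs/2 = 11.75 MHz, appears at 9.5 MHz.
86 MHz mod fs = 15.5 MHz.
15.5 MHz > fs/2 = 11.75 MHz, folds to fs − 15.5 MHz = 8 MHz.
90 MHz mod fs = 19.5 MHz.
19.5 MHz > fs/2 = 11.75 MHz, folds to fs − 19.5 MHz = 4 MHz.
78 MHz mod fs = 7.5 MHz.
7.5 MHz ≤ fs/2 = 11.75 MHz, appears at 7.5 MHz.
Distinct values: {4 MHz, 7.5 MHz, 8 MHz, 9.5 MHz}.

4 MHz, 7.5 MHz, 8 MHz, 9.5 MHz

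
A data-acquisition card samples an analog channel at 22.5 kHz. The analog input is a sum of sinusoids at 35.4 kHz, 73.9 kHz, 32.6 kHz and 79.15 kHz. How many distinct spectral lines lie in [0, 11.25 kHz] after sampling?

fs/2 = 11.25 kHz.
35.4 kHz mod fs = 12.9 kHz.
12.9 kHz > fs/2 = 11.25 kHz, folds to fs − 12.9 kHz = 9.6 kHz.
73.9 kHz mod fs = 6.4 kHz.
6.4 kHz ≤ fs/2 = 11.25 kHz, appears at 6.4 kHz.
32.6 kHz mod fs = 10.1 kHz.
10.1 kHz ≤ fs/2 = 11.25 kHz, appears at 10.1 kHz.
79.15 kHz mod fs = 11.65 kHz.
11.65 kHz > fs/2 = 11.25 kHz, folds to fs − 11.65 kHz = 10.85 kHz.
Distinct values: {6.4 kHz, 9.6 kHz, 10.1 kHz, 10.85 kHz} → 4.

4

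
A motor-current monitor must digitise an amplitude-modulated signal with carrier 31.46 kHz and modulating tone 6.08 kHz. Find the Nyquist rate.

AM sidebands sit at fc ± fm = 25.38 kHz and 37.54 kHz.
Highest-frequency component: 37.54 kHz.
Nyquist rate = 2 × 37.54 kHz = 75.08 kHz.

75.08 kHz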